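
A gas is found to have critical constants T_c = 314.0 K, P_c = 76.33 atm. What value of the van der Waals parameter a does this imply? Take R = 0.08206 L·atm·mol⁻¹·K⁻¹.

From T_c = 8a/(27Rb) and P_c = a/(27b²): a = 27 R² T_c²/(64 P_c).
a = 27×(0.08206)²×(314.0)²/(64×76.33) = 17926/4885.1 = 3.670 L²·atm/mol²

a ≈ 3.670 L²·atm/mol²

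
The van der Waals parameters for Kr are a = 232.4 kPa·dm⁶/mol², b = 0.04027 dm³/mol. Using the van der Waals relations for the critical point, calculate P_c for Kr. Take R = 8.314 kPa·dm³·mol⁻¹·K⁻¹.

For a van der Waals gas, P_c = a/(27b²).
P_c = 232.4/(27×(0.04027)²) = 232.4/0.043785 = 5308 kPa

P_c ≈ 5308 kPa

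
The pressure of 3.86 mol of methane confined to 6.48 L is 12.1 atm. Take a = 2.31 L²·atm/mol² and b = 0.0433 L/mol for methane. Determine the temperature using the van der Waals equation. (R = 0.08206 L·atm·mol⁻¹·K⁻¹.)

T ≈ 257.5 K

T = (P + a n²/V²)(V − nb)/(nR)
P + a n²/V² = 12.1 + (2.31)(3.86)²/(6.48)² = 12.920 atm
V − nb = 6.48 − (3.86)(0.0433) = 6.3129 L
T = (12.920)(6.3129)/((3.86)(0.08206)) = 257.5 K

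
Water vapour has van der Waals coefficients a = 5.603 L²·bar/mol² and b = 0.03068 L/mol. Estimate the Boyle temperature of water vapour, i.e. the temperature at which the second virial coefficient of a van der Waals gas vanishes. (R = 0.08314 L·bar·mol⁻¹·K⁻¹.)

T_B ≈ 2197 K

For a van der Waals gas the second virial coefficient B₂ = b − a/(RT) vanishes at T_B = a/(Rb).
T_B = 5.603/(0.08314×0.03068) = 5.603/0.0025507 = 2197 K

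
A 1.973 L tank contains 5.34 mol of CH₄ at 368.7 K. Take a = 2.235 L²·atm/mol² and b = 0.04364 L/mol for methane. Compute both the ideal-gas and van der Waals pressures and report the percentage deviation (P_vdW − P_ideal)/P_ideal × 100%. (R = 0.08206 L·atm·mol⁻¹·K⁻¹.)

-6.60 %

Ideal: P_ideal = nRT/V = (5.34)(0.08206)(368.7)/1.973 = 81.8877 atm
vdW: P = nRT/(V − nb) − a n²/V² = 161.564/1.73996 − 63.7324/3.89273 = 92.8550 − 16.3722 = 76.4828 atm
% deviation = (76.4828 − 81.8877)/81.8877 × 100% = -6.60%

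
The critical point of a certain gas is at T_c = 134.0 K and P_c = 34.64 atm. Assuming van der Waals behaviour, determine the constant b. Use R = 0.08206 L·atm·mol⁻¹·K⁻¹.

b ≈ 0.03968 L/mol

From T_c = 8a/(27Rb) and P_c = a/(27b²): b = R T_c/(8 P_c).
b = (0.08206)(134.0)/(8×34.64) = 10.996/277.12 = 0.03968 L/mol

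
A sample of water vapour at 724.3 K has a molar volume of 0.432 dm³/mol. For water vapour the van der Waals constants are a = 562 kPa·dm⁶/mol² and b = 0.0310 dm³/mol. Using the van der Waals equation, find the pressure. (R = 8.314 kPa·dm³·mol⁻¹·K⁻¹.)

P = RT/(V_m − b) − a/V_m²
RT/(V_m − b) = (8.314)(724.3)/(0.432 − 0.0310) = 6021.8/0.40100 = 15017 kPa
a/V_m² = 562/(0.432)² = 3011.4 kPa
P = 15017 − 3011.4 = 12006 kPa

P ≈ 12006 kPa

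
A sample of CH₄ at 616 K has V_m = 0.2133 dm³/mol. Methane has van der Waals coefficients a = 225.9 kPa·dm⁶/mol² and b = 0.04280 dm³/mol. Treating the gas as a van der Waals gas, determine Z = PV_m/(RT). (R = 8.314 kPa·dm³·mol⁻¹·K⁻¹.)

Z ≈ 1.044

P = RT/(V_m − b) − a/V_m² = (8.314)(616)/(0.2133 − 0.04280) − 225.9/(0.2133)²
  = 5121.4/0.17050 − 4965.2 = 30038 − 4965.2 = 25073 kPa
Z = PV_m/(RT) = (25073)(0.2133)/((8.314)(616)) = 5348.1/5121.4 = 1.044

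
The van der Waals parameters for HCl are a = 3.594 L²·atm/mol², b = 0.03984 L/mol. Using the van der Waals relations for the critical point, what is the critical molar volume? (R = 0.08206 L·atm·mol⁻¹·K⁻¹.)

For a van der Waals gas, V_m,c = 3b.
V_m,c = 3×0.03984 = 0.1195 L/mol

V_m,c ≈ 0.1195 L/mol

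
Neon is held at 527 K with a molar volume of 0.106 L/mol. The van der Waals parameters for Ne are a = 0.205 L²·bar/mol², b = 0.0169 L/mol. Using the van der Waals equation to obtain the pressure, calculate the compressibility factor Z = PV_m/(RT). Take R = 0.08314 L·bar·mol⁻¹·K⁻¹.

Z ≈ 1.146

P = RT/(V_m − b) − a/V_m² = (0.08314)(527)/(0.106 − 0.0169) − 0.205/(0.106)²
  = 43.815/0.089100 − 18.245 = 491.75 − 18.245 = 473.51 bar
Z = PV_m/(RT) = (473.51)(0.106)/((0.08314)(527)) = 50.192/43.815 = 1.146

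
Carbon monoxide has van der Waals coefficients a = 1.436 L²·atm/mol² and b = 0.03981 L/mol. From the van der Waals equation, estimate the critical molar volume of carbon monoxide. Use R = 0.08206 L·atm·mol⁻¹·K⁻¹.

V_m,c ≈ 0.1194 L/mol

For a van der Waals gas, V_m,c = 3b.
V_m,c = 3×0.03981 = 0.1194 L/mol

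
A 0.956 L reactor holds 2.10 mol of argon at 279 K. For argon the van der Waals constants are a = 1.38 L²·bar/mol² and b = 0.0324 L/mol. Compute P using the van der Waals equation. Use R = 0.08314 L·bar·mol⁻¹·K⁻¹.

P = nRT/(V − nb) − a n²/V²
nRT/(V − nb) = (2.10)(0.08314)(279)/(0.956 − 2.10×0.0324) = 48.712/0.88796 = 54.858 bar
a n²/V² = (1.38)(2.10)²/(0.956)² = 6.6589 bar
P = 54.858 − 6.6589 = 48.20 bar

P ≈ 48.20 bar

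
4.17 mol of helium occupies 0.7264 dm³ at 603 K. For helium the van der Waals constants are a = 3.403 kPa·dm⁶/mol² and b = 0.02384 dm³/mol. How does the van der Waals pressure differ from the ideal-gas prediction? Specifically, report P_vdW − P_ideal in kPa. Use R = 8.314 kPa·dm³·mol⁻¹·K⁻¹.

ΔP ≈ 4451 kPa

Ideal: P_ideal = nRT/V = (4.17)(8.314)(603)/0.7264 = 28779.8 kPa
vdW: P = nRT/(V − nb) − a n²/V² = 20905.6/0.626987 − 59.1744/0.527657 = 33343.0 − 112.146 = 33230.9 kPa
ΔP = 33230.9 − 28779.8 = 4451 kPa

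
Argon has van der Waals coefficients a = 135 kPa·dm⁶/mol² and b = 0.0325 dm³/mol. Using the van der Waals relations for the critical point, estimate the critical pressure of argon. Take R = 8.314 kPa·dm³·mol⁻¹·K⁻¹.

For a van der Waals gas, P_c = a/(27b²).
P_c = 135/(27×(0.0325)²) = 135/0.028519 = 4734 kPa

P_c ≈ 4734 kPa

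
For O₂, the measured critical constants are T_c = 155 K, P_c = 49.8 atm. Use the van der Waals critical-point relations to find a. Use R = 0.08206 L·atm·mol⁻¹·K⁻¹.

a ≈ 1.371 L²·atm/mol²

From T_c = 8a/(27Rb) and P_c = a/(27b²): a = 27 R² T_c²/(64 P_c).
a = 27×(0.08206)²×(155)²/(64×49.8) = 4368.1/3187.2 = 1.371 L²·atm/mol²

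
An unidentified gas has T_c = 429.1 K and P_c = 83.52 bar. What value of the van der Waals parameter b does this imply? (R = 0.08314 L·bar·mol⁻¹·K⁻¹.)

From T_c = 8a/(27Rb) and P_c = a/(27b²): b = R T_c/(8 P_c).
b = (0.08314)(429.1)/(8×83.52) = 35.675/668.16 = 0.05339 L/mol

b ≈ 0.05339 L/mol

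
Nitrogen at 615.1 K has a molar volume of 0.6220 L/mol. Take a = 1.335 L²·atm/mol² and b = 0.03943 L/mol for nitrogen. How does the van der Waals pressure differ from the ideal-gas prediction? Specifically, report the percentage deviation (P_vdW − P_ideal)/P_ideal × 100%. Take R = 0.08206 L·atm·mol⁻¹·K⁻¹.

2.52 %

Ideal: P_ideal = RT/V_m = (0.08206)(615.1)/0.6220 = 81.1497 atm
vdW: P = RT/(V_m − b) − a/V_m² = 50.4751/0.582570 − 1.335/0.386884 = 86.6421 − 3.45065 = 83.1915 atm
% deviation = (83.1915 − 81.1497)/81.1497 × 100% = 2.52%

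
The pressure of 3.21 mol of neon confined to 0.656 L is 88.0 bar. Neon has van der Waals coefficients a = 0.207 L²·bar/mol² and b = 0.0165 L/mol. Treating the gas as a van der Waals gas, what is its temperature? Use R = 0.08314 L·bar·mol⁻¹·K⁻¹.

T ≈ 210.0 K

T = (P + a n²/V²)(V − nb)/(nR)
P + a n²/V² = 88.0 + (0.207)(3.21)²/(0.656)² = 92.956 bar
V − nb = 0.656 − (3.21)(0.0165) = 0.60304 L
T = (92.956)(0.60304)/((3.21)(0.08314)) = 210.0 K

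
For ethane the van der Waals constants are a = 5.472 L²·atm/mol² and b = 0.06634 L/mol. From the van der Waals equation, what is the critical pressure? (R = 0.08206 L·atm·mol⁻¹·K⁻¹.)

P_c ≈ 46.05 atm

For a van der Waals gas, P_c = a/(27b²).
P_c = 5.472/(27×(0.06634)²) = 5.472/0.11883 = 46.05 atm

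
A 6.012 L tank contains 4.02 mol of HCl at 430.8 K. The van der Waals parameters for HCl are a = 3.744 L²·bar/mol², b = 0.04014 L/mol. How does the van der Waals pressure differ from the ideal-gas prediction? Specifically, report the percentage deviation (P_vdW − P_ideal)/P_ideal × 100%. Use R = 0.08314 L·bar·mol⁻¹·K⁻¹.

Ideal: P_ideal = nRT/V = (4.02)(0.08314)(430.8)/6.012 = 23.9493 bar
vdW: P = nRT/(V − nb) − a n²/V² = 143.983/5.85064 − 60.5045/36.1441 = 24.6098 − 1.67398 = 22.9358 bar
% deviation = (22.9358 − 23.9493)/23.9493 × 100% = -4.23%

-4.23 %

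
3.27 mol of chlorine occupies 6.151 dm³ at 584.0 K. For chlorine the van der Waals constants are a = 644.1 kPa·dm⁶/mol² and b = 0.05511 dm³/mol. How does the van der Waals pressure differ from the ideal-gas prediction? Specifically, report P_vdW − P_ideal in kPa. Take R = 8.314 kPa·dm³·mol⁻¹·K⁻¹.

ΔP ≈ -104.1 kPa

Ideal: P_ideal = nRT/V = (3.27)(8.314)(584.0)/6.151 = 2581.22 kPa
vdW: P = nRT/(V − nb) − a n²/V² = 15877.1/5.97079 − 6887.30/37.8348 = 2659.13 − 182.036 = 2477.09 kPa
ΔP = 2477.09 − 2581.22 = -104.1 kPa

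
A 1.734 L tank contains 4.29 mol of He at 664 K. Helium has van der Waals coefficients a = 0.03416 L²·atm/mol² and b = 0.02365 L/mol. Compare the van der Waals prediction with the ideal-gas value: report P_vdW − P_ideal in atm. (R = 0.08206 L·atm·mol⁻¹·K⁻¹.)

ΔP ≈ 8.17 atm

Ideal: P_ideal = nRT/V = (4.29)(0.08206)(664)/1.734 = 134.806 atm
vdW: P = nRT/(V − nb) − a n²/V² = 233.753/1.63254 − 0.628684/3.00676 = 143.184 − 0.209090 = 142.975 atm
ΔP = 142.975 − 134.806 = 8.17 atm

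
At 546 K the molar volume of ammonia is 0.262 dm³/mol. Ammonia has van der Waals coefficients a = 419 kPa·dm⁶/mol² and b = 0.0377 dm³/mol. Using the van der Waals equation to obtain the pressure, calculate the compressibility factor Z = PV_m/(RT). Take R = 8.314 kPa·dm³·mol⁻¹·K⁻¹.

Z ≈ 0.8158

P = RT/(V_m − b) − a/V_m² = (8.314)(546)/(0.262 − 0.0377) − 419/(0.262)²
  = 4539.4/0.22430 − 6104.0 = 20238 − 6104.0 = 14134 kPa
Z = PV_m/(RT) = (14134)(0.262)/((8.314)(546)) = 3703.1/4539.4 = 0.8158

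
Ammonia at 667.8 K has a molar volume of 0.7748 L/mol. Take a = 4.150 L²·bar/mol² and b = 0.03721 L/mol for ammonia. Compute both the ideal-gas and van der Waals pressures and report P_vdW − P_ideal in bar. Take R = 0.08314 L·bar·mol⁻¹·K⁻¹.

ΔP ≈ -3.298 bar

Ideal: P_ideal = RT/V_m = (0.08314)(667.8)/0.7748 = 71.6584 bar
vdW: P = RT/(V_m − b) − a/V_m² = 55.5209/0.737590 − 4.150/0.600315 = 75.2734 − 6.91304 = 68.3604 bar
ΔP = 68.3604 − 71.6584 = -3.298 bar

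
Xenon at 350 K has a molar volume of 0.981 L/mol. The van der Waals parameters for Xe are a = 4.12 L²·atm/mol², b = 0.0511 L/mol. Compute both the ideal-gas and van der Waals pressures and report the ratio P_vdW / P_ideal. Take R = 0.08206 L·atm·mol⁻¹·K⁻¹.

Ideal: P_ideal = RT/V_m = (0.08206)(350)/0.981 = 29.2773 atm
vdW: P = RT/(V_m − b) − a/V_m² = 28.7210/0.929900 − 4.12/0.962361 = 30.8861 − 4.28114 = 26.6050 atm
Ratio = 26.6050/29.2773 = 0.9087

P_vdW / P_ideal ≈ 0.9087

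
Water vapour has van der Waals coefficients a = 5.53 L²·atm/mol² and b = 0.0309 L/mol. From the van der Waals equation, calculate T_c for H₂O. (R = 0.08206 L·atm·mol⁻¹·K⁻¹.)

For a van der Waals gas, T_c = 8a/(27Rb).
T_c = 8×5.53/(27×0.08206×0.0309) = 44.240/0.068463 = 646.2 K

T_c ≈ 646.2 K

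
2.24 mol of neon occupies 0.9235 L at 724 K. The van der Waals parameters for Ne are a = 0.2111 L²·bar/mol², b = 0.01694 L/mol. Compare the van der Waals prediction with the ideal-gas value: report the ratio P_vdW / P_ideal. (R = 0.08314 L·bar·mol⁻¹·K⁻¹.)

P_vdW / P_ideal ≈ 1.034

Ideal: P_ideal = nRT/V = (2.24)(0.08314)(724)/0.9235 = 146.002 bar
vdW: P = nRT/(V − nb) − a n²/V² = 134.833/0.885554 − 1.05922/0.852852 = 152.258 − 1.24197 = 151.016 bar
Ratio = 151.016/146.002 = 1.034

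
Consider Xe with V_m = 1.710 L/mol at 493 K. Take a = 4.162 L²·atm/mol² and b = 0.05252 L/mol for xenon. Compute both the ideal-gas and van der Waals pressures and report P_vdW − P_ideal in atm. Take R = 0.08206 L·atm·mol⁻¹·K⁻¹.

Ideal: P_ideal = RT/V_m = (0.08206)(493)/1.710 = 23.6582 atm
vdW: P = RT/(V_m − b) − a/V_m² = 40.4556/1.65748 − 4.162/2.92410 = 24.4079 − 1.42334 = 22.9846 atm
ΔP = 22.9846 − 23.6582 = -0.674 atm

ΔP ≈ -0.674 atm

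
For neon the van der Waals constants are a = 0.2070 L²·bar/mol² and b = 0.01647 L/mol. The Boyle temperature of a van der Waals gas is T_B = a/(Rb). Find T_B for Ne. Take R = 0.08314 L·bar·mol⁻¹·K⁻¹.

T_B ≈ 151.2 K

For a van der Waals gas the second virial coefficient B₂ = b − a/(RT) vanishes at T_B = a/(Rb).
T_B = 0.2070/(0.08314×0.01647) = 0.2070/0.0013693 = 151.2 K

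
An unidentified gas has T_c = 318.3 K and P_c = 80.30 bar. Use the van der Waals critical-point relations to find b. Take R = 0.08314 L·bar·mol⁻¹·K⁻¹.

From T_c = 8a/(27Rb) and P_c = a/(27b²): b = R T_c/(8 P_c).
b = (0.08314)(318.3)/(8×80.30) = 26.463/642.40 = 0.04119 L/mol

b ≈ 0.04119 L/mol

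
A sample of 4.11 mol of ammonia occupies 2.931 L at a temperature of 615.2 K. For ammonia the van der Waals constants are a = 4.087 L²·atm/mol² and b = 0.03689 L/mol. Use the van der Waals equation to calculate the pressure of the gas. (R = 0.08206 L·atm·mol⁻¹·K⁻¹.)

P ≈ 66.62 atm

P = nRT/(V − nb) − a n²/V²
nRT/(V − nb) = (4.11)(0.08206)(615.2)/(2.931 − 4.11×0.03689) = 207.49/2.7794 = 74.653 atm
a n²/V² = (4.087)(4.11)²/(2.931)² = 8.0363 atm
P = 74.653 − 8.0363 = 66.62 atm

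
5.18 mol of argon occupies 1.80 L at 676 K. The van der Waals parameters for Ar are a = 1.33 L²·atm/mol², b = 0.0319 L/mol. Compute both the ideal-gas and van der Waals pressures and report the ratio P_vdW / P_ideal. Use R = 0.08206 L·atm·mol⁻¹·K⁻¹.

Ideal: P_ideal = nRT/V = (5.18)(0.08206)(676)/1.80 = 159.638 atm
vdW: P = nRT/(V − nb) − a n²/V² = 287.348/1.63476 − 35.6871/3.24000 = 175.774 − 11.0145 = 164.760 atm
Ratio = 164.760/159.638 = 1.032

P_vdW / P_ideal ≈ 1.032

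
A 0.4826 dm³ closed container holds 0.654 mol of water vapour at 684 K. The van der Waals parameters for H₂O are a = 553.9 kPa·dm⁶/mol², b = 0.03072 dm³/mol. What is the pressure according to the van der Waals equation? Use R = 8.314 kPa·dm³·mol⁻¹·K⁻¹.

P = nRT/(V − nb) − a n²/V²
nRT/(V − nb) = (0.654)(8.314)(684)/(0.4826 − 0.654×0.03072) = 3719.2/0.46251 = 8041.3 kPa
a n²/V² = (553.9)(0.654)²/(0.4826)² = 1017.2 kPa
P = 8041.3 − 1017.2 = 7024 kPa

P ≈ 7024 kPa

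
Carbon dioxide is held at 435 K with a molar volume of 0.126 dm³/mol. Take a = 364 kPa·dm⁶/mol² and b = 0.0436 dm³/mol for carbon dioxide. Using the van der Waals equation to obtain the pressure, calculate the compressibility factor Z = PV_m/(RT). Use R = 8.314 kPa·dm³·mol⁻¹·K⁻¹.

P = RT/(V_m − b) − a/V_m² = (8.314)(435)/(0.126 − 0.0436) − 364/(0.126)²
  = 3616.6/0.082400 − 22928 = 43891 − 22928 = 20963 kPa
Z = PV_m/(RT) = (20963)(0.126)/((8.314)(435)) = 2641.3/3616.6 = 0.7303

Z ≈ 0.7303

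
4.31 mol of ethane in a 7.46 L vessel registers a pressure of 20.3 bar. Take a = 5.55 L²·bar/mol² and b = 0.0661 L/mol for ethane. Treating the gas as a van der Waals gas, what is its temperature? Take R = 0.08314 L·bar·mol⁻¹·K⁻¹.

T ≈ 443.6 K

T = (P + a n²/V²)(V − nb)/(nR)
P + a n²/V² = 20.3 + (5.55)(4.31)²/(7.46)² = 22.153 bar
V − nb = 7.46 − (4.31)(0.0661) = 7.1751 L
T = (22.153)(7.1751)/((4.31)(0.08314)) = 443.6 K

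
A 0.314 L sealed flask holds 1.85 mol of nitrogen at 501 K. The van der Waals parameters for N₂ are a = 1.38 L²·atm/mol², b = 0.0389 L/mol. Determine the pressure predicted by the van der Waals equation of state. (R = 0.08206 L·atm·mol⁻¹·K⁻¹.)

P = nRT/(V − nb) − a n²/V²
nRT/(V − nb) = (1.85)(0.08206)(501)/(0.314 − 1.85×0.0389) = 76.057/0.24204 = 314.23 atm
a n²/V² = (1.38)(1.85)²/(0.314)² = 47.903 atm
P = 314.23 − 47.903 = 266.3 atm

P ≈ 266.3 atm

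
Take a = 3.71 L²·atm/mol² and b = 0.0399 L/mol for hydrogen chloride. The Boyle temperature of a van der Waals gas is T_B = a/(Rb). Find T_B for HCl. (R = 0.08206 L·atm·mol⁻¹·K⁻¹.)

For a van der Waals gas the second virial coefficient B₂ = b − a/(RT) vanishes at T_B = a/(Rb).
T_B = 3.71/(0.08206×0.0399) = 3.71/0.0032742 = 1133 K

T_B ≈ 1133 K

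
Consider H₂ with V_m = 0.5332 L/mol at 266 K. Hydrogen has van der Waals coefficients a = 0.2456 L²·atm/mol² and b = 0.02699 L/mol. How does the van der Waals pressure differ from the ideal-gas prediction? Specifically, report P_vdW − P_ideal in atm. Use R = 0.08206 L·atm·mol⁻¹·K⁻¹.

ΔP ≈ 1.319 atm

Ideal: P_ideal = RT/V_m = (0.08206)(266)/0.5332 = 40.9377 atm
vdW: P = RT/(V_m − b) − a/V_m² = 21.8280/0.506210 − 0.2456/0.284302 = 43.1204 − 0.863870 = 42.2565 atm
ΔP = 42.2565 − 40.9377 = 1.319 atm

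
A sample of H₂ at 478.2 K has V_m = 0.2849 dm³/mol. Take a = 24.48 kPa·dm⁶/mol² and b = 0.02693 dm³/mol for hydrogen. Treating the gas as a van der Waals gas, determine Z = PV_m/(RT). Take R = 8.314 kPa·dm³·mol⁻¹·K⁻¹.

P = RT/(V_m − b) − a/V_m² = (8.314)(478.2)/(0.2849 − 0.02693) − 24.48/(0.2849)²
  = 3975.8/0.25797 − 301.60 = 15412 − 301.60 = 15110 kPa
Z = PV_m/(RT) = (15110)(0.2849)/((8.314)(478.2)) = 4304.8/3975.8 = 1.083

Z ≈ 1.083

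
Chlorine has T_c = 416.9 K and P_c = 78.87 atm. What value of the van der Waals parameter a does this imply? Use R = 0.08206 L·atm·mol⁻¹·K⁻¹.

From T_c = 8a/(27Rb) and P_c = a/(27b²): a = 27 R² T_c²/(64 P_c).
a = 27×(0.08206)²×(416.9)²/(64×78.87) = 31600/5047.7 = 6.260 L²·atm/mol²

a ≈ 6.260 L²·atm/mol²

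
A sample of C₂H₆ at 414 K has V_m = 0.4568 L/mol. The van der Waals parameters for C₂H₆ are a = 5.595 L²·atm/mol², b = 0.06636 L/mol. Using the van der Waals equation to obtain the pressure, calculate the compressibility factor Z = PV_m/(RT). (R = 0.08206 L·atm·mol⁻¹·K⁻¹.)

Z ≈ 0.8094

P = RT/(V_m − b) − a/V_m² = (0.08206)(414)/(0.4568 − 0.06636) − 5.595/(0.4568)²
  = 33.973/0.39044 − 26.813 = 87.012 − 26.813 = 60.199 atm
Z = PV_m/(RT) = (60.199)(0.4568)/((0.08206)(414)) = 27.499/33.973 = 0.8094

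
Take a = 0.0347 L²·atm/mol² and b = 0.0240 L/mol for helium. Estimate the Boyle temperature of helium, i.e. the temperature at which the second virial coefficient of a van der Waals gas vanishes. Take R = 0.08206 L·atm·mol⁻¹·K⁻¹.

For a van der Waals gas the second virial coefficient B₂ = b − a/(RT) vanishes at T_B = a/(Rb).
T_B = 0.0347/(0.08206×0.0240) = 0.0347/0.0019694 = 17.62 K

T_B ≈ 17.62 K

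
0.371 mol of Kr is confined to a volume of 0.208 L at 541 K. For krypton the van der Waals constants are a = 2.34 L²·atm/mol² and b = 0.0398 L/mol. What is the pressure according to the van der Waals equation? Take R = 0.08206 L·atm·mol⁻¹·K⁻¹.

P = nRT/(V − nb) − a n²/V²
nRT/(V − nb) = (0.371)(0.08206)(541)/(0.208 − 0.371×0.0398) = 16.470/0.19323 = 85.235 atm
a n²/V² = (2.34)(0.371)²/(0.208)² = 7.4445 atm
P = 85.235 − 7.4445 = 77.79 atm

P ≈ 77.79 atm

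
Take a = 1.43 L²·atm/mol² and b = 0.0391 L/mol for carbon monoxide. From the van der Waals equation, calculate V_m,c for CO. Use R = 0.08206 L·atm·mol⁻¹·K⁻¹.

V_m,c ≈ 0.1173 L/mol

For a van der Waals gas, V_m,c = 3b.
V_m,c = 3×0.0391 = 0.1173 L/mol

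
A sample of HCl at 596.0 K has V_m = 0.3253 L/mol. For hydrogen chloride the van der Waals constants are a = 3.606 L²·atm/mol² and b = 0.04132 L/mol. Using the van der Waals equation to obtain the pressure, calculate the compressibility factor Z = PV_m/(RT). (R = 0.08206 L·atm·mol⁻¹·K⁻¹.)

Z ≈ 0.9188

P = RT/(V_m − b) − a/V_m² = (0.08206)(596.0)/(0.3253 − 0.04132) − 3.606/(0.3253)²
  = 48.908/0.28398 − 34.077 = 172.22 − 34.077 = 138.14 atm
Z = PV_m/(RT) = (138.14)(0.3253)/((0.08206)(596.0)) = 44.937/48.908 = 0.9188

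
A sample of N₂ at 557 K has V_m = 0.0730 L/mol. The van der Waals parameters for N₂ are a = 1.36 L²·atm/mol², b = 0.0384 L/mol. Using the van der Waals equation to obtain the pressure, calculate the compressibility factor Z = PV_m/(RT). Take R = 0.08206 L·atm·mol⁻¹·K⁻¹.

P = RT/(V_m − b) − a/V_m² = (0.08206)(557)/(0.0730 − 0.0384) − 1.36/(0.0730)²
  = 45.707/0.034600 − 255.21 = 1321.0 − 255.21 = 1065.8 atm
Z = PV_m/(RT) = (1065.8)(0.0730)/((0.08206)(557)) = 77.803/45.707 = 1.702

Z ≈ 1.702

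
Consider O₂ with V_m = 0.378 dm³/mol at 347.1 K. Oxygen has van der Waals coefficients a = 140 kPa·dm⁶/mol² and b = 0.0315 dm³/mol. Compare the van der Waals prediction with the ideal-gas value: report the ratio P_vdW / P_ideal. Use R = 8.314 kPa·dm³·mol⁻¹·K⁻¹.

Ideal: P_ideal = RT/V_m = (8.314)(347.1)/0.378 = 7634.36 kPa
vdW: P = RT/(V_m − b) − a/V_m² = 2885.79/0.346500 − 140/0.142884 = 8328.40 − 979.816 = 7348.58 kPa
Ratio = 7348.58/7634.36 = 0.9626

P_vdW / P_ideal ≈ 0.9626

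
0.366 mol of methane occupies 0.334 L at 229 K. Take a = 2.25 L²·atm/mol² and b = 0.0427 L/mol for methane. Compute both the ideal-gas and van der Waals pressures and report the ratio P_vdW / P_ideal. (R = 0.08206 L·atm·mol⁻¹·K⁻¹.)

P_vdW / P_ideal ≈ 0.9179

Ideal: P_ideal = nRT/V = (0.366)(0.08206)(229)/0.334 = 20.5921 atm
vdW: P = nRT/(V − nb) − a n²/V² = 6.87778/0.318372 − 0.301401/0.111556 = 21.6030 − 2.70179 = 18.9012 atm
Ratio = 18.9012/20.5921 = 0.9179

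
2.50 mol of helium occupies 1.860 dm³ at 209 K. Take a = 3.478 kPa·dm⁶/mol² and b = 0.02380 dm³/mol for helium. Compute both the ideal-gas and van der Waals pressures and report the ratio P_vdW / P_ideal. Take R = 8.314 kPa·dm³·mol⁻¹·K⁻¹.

Ideal: P_ideal = nRT/V = (2.50)(8.314)(209)/1.860 = 2335.52 kPa
vdW: P = nRT/(V − nb) − a n²/V² = 4344.07/1.80050 − 21.7375/3.45960 = 2412.70 − 6.28324 = 2406.42 kPa
Ratio = 2406.42/2335.52 = 1.030

P_vdW / P_ideal ≈ 1.030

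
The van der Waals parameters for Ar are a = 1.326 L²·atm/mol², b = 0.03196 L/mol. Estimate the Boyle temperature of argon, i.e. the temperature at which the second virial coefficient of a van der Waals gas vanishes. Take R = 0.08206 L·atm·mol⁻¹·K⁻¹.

For a van der Waals gas the second virial coefficient B₂ = b − a/(RT) vanishes at T_B = a/(Rb).
T_B = 1.326/(0.08206×0.03196) = 1.326/0.0026226 = 505.6 K

T_B ≈ 505.6 K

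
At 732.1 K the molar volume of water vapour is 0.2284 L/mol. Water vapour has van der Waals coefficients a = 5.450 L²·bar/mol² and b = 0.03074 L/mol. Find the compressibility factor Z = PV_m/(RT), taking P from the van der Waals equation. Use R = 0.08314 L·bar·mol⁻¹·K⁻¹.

Z ≈ 0.7635

P = RT/(V_m − b) − a/V_m² = (0.08314)(732.1)/(0.2284 − 0.03074) − 5.450/(0.2284)²
  = 60.867/0.19766 − 104.47 = 307.94 − 104.47 = 203.47 bar
Z = PV_m/(RT) = (203.47)(0.2284)/((0.08314)(732.1)) = 46.473/60.867 = 0.7635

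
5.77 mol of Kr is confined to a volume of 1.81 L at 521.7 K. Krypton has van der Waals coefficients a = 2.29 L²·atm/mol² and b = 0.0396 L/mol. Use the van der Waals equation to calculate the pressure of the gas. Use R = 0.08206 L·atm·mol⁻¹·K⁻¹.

P ≈ 132.9 atm

P = nRT/(V − nb) − a n²/V²
nRT/(V − nb) = (5.77)(0.08206)(521.7)/(1.81 − 5.77×0.0396) = 247.02/1.5815 = 156.19 atm
a n²/V² = (2.29)(5.77)²/(1.81)² = 23.272 atm
P = 156.19 − 23.272 = 132.9 atm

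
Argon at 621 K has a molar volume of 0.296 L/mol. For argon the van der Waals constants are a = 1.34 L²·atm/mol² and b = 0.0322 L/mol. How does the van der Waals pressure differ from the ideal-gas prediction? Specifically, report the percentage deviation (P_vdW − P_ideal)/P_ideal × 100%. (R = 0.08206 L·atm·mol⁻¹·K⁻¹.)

3.32 %

Ideal: P_ideal = RT/V_m = (0.08206)(621)/0.296 = 172.160 atm
vdW: P = RT/(V_m − b) − a/V_m² = 50.9593/0.263800 − 1.34/0.0876160 = 193.174 − 15.2940 = 177.880 atm
% deviation = (177.880 − 172.160)/172.160 × 100% = 3.32%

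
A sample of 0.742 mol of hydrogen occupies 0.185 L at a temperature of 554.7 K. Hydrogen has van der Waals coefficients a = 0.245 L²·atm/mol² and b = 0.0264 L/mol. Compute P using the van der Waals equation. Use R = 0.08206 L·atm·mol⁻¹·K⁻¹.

P ≈ 200.2 atm

P = nRT/(V − nb) − a n²/V²
nRT/(V − nb) = (0.742)(0.08206)(554.7)/(0.185 − 0.742×0.0264) = 33.775/0.16541 = 204.19 atm
a n²/V² = (0.245)(0.742)²/(0.185)² = 3.9412 atm
P = 204.19 − 3.9412 = 200.2 atm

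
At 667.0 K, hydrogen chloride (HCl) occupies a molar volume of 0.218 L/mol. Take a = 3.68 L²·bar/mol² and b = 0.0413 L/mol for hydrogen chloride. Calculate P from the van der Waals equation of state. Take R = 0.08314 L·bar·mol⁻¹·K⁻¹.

P ≈ 236.4 bar

P = RT/(V_m − b) − a/V_m²
RT/(V_m − b) = (0.08314)(667.0)/(0.218 − 0.0413) = 55.454/0.17670 = 313.83 bar
a/V_m² = 3.68/(0.218)² = 77.435 bar
P = 313.83 − 77.435 = 236.4 bar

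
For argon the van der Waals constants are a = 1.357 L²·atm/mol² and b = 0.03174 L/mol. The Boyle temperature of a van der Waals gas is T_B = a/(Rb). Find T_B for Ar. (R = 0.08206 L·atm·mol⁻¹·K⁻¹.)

For a van der Waals gas the second virial coefficient B₂ = b − a/(RT) vanishes at T_B = a/(Rb).
T_B = 1.357/(0.08206×0.03174) = 1.357/0.0026046 = 521.0 K

T_B ≈ 521.0 K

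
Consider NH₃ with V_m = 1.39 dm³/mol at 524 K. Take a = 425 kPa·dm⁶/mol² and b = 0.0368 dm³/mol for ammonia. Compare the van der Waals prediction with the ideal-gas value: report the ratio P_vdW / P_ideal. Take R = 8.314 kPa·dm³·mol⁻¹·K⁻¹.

P_vdW / P_ideal ≈ 0.9570

Ideal: P_ideal = RT/V_m = (8.314)(524)/1.39 = 3134.20 kPa
vdW: P = RT/(V_m − b) − a/V_m² = 4356.54/1.35320 − 425/1.93210 = 3219.44 − 219.968 = 2999.47 kPa
Ratio = 2999.47/3134.20 = 0.9570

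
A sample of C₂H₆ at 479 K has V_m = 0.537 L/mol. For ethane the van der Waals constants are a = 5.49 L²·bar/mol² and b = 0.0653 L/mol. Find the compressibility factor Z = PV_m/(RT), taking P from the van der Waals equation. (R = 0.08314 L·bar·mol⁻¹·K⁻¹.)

P = RT/(V_m − b) − a/V_m² = (0.08314)(479)/(0.537 − 0.0653) − 5.49/(0.537)²
  = 39.824/0.47170 − 19.038 = 84.427 − 19.038 = 65.389 bar
Z = PV_m/(RT) = (65.389)(0.537)/((0.08314)(479)) = 35.114/39.824 = 0.8817

Z ≈ 0.8817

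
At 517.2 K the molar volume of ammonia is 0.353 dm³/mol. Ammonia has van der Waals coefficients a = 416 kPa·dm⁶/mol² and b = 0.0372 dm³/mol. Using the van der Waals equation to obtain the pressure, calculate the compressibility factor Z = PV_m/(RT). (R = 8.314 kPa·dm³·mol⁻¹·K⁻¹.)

Z ≈ 0.8437

P = RT/(V_m − b) − a/V_m² = (8.314)(517.2)/(0.353 − 0.0372) − 416/(0.353)²
  = 4300.0/0.31580 − 3338.4 = 13616 − 3338.4 = 10278 kPa
Z = PV_m/(RT) = (10278)(0.353)/((8.314)(517.2)) = 3628.1/4300.0 = 0.8437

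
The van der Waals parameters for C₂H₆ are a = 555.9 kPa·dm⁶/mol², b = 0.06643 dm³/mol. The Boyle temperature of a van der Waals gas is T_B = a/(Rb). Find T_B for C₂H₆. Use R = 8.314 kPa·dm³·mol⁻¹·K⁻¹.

T_B ≈ 1007 K

For a van der Waals gas the second virial coefficient B₂ = b − a/(RT) vanishes at T_B = a/(Rb).
T_B = 555.9/(8.314×0.06643) = 555.9/0.55230 = 1007 K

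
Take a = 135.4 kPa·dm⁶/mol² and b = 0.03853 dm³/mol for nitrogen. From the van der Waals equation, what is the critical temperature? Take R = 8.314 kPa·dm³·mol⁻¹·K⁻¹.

T_c ≈ 125.2 K

For a van der Waals gas, T_c = 8a/(27Rb).
T_c = 8×135.4/(27×8.314×0.03853) = 1083.2/8.6491 = 125.2 K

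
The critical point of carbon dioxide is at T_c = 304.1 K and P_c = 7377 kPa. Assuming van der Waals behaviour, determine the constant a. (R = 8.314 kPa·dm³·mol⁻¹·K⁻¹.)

From T_c = 8a/(27Rb) and P_c = a/(27b²): a = 27 R² T_c²/(64 P_c).
a = 27×(8.314)²×(304.1)²/(64×7377) = 172590404/472128 = 365.6 kPa·dm⁶/mol²

a ≈ 365.6 kPa·dm⁶/mol²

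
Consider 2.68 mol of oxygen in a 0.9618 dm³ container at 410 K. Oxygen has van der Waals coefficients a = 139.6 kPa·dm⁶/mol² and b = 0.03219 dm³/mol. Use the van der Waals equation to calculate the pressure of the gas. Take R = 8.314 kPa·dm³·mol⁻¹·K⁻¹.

P ≈ 9350 kPa

P = nRT/(V − nb) − a n²/V²
nRT/(V − nb) = (2.68)(8.314)(410)/(0.9618 − 2.68×0.03219) = 9135.4/0.87553 = 10434 kPa
a n²/V² = (139.6)(2.68)²/(0.9618)² = 1083.9 kPa
P = 10434 − 1083.9 = 9350 kPa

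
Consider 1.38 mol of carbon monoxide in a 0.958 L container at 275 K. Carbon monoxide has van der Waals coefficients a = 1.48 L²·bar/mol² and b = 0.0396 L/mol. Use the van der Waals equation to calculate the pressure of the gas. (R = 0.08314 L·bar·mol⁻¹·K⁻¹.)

P ≈ 31.86 bar

P = nRT/(V − nb) − a n²/V²
nRT/(V − nb) = (1.38)(0.08314)(275)/(0.958 − 1.38×0.0396) = 31.552/0.90335 = 34.928 bar
a n²/V² = (1.48)(1.38)²/(0.958)² = 3.0711 bar
P = 34.928 − 3.0711 = 31.86 bar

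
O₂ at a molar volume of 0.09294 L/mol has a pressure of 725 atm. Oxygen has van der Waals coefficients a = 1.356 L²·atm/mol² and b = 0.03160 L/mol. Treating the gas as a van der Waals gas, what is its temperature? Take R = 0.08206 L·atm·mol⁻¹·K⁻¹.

T ≈ 659.3 K

T = (P + a/V_m²)(V_m − b)/R
P + a/V_m² = 725 + 1.356/(0.09294)² = 881.98 atm
V_m − b = 0.09294 − 0.03160 = 0.061340 L/mol
T = (881.98)(0.061340)/0.08206 = 659.3 K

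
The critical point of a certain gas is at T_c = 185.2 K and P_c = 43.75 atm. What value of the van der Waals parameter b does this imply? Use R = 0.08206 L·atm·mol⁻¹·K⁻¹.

b ≈ 0.04342 L/mol

From T_c = 8a/(27Rb) and P_c = a/(27b²): b = R T_c/(8 P_c).
b = (0.08206)(185.2)/(8×43.75) = 15.198/350.00 = 0.04342 L/mol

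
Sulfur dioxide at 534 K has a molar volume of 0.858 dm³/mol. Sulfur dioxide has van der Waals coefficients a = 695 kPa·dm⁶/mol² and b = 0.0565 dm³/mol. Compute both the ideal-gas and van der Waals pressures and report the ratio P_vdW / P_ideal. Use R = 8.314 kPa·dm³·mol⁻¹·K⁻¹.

Ideal: P_ideal = RT/V_m = (8.314)(534)/0.858 = 5174.45 kPa
vdW: P = RT/(V_m − b) − a/V_m² = 4439.68/0.801500 − 695/0.736164 = 5539.21 − 944.083 = 4595.13 kPa
Ratio = 4595.13/5174.45 = 0.8880

P_vdW / P_ideal ≈ 0.8880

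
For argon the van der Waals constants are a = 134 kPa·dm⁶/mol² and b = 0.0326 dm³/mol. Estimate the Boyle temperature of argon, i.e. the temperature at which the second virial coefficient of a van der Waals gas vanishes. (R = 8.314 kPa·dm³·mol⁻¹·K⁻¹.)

For a van der Waals gas the second virial coefficient B₂ = b − a/(RT) vanishes at T_B = a/(Rb).
T_B = 134/(8.314×0.0326) = 134/0.27104 = 494.4 K

T_B ≈ 494.4 K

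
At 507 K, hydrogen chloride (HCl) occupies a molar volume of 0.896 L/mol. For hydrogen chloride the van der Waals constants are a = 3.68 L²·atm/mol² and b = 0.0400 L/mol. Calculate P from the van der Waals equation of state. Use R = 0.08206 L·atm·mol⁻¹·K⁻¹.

P = RT/(V_m − b) − a/V_m²
RT/(V_m − b) = (0.08206)(507)/(0.896 − 0.0400) = 41.604/0.85600 = 48.603 atm
a/V_m² = 3.68/(0.896)² = 4.5839 atm
P = 48.603 − 4.5839 = 44.02 atm

P ≈ 44.02 atm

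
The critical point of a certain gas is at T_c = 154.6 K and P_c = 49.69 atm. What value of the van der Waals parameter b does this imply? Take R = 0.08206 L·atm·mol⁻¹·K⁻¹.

b ≈ 0.03191 L/mol

From T_c = 8a/(27Rb) and P_c = a/(27b²): b = R T_c/(8 P_c).
b = (0.08206)(154.6)/(8×49.69) = 12.686/397.52 = 0.03191 L/mol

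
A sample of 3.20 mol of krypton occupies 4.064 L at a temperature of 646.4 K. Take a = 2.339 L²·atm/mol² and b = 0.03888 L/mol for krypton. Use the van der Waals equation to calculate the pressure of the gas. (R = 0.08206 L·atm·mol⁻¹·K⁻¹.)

P = nRT/(V − nb) − a n²/V²
nRT/(V − nb) = (3.20)(0.08206)(646.4)/(4.064 − 3.20×0.03888) = 169.74/3.9396 = 43.086 atm
a n²/V² = (2.339)(3.20)²/(4.064)² = 1.4502 atm
P = 43.086 − 1.4502 = 41.64 atm

P ≈ 41.64 atm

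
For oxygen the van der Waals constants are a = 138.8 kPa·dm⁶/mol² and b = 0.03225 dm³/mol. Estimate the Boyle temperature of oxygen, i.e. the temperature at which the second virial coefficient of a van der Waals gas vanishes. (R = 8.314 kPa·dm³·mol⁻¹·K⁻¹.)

T_B ≈ 517.7 K

For a van der Waals gas the second virial coefficient B₂ = b − a/(RT) vanishes at T_B = a/(Rb).
T_B = 138.8/(8.314×0.03225) = 138.8/0.26813 = 517.7 K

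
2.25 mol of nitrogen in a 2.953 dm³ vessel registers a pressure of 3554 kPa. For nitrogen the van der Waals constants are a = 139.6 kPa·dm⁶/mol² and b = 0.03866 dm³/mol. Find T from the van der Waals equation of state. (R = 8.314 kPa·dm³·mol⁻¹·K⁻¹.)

T ≈ 556.9 K

T = (P + a n²/V²)(V − nb)/(nR)
P + a n²/V² = 3554 + (139.6)(2.25)²/(2.953)² = 3635.0 kPa
V − nb = 2.953 − (2.25)(0.03866) = 2.8660 dm³
T = (3635.0)(2.8660)/((2.25)(8.314)) = 556.9 K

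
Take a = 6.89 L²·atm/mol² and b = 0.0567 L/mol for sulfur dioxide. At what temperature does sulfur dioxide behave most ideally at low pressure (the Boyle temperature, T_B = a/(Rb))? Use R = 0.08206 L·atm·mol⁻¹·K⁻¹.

T_B ≈ 1481 K

For a van der Waals gas the second virial coefficient B₂ = b − a/(RT) vanishes at T_B = a/(Rb).
T_B = 6.89/(0.08206×0.0567) = 6.89/0.0046528 = 1481 K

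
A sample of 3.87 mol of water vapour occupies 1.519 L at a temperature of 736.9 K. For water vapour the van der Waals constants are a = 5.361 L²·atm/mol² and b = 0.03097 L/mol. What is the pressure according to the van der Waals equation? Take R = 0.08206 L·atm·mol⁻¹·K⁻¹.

P ≈ 132.5 atm

P = nRT/(V − nb) − a n²/V²
nRT/(V − nb) = (3.87)(0.08206)(736.9)/(1.519 − 3.87×0.03097) = 234.02/1.3991 = 167.26 atm
a n²/V² = (5.361)(3.87)²/(1.519)² = 34.798 atm
P = 167.26 − 34.798 = 132.5 atm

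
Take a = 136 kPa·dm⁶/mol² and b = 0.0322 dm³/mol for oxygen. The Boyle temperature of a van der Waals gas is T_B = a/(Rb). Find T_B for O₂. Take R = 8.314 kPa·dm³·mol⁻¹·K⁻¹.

For a van der Waals gas the second virial coefficient B₂ = b − a/(RT) vanishes at T_B = a/(Rb).
T_B = 136/(8.314×0.0322) = 136/0.26771 = 508.0 K

T_B ≈ 508.0 K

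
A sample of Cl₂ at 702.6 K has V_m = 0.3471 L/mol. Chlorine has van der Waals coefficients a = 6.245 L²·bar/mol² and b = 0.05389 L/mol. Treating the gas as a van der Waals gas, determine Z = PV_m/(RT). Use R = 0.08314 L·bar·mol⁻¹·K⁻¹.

P = RT/(V_m − b) − a/V_m² = (0.08314)(702.6)/(0.3471 − 0.05389) − 6.245/(0.3471)²
  = 58.414/0.29321 − 51.835 = 199.22 − 51.835 = 147.39 bar
Z = PV_m/(RT) = (147.39)(0.3471)/((0.08314)(702.6)) = 51.159/58.414 = 0.8758

Z ≈ 0.8758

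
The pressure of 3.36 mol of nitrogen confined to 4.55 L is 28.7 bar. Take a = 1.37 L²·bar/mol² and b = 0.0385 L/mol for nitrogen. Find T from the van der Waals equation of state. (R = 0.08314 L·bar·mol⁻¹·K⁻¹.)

T = (P + a n²/V²)(V − nb)/(nR)
P + a n²/V² = 28.7 + (1.37)(3.36)²/(4.55)² = 29.447 bar
V − nb = 4.55 − (3.36)(0.0385) = 4.4206 L
T = (29.447)(4.4206)/((3.36)(0.08314)) = 466.0 K

T ≈ 466.0 K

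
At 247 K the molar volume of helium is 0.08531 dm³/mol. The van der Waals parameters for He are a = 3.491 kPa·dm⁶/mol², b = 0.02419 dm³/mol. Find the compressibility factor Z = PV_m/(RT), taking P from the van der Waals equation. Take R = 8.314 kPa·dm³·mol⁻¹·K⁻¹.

Z ≈ 1.376

P = RT/(V_m − b) − a/V_m² = (8.314)(247)/(0.08531 − 0.02419) − 3.491/(0.08531)²
  = 2053.6/0.061120 − 479.68 = 33599 − 479.68 = 33119 kPa
Z = PV_m/(RT) = (33119)(0.08531)/((8.314)(247)) = 2825.4/2053.6 = 1.376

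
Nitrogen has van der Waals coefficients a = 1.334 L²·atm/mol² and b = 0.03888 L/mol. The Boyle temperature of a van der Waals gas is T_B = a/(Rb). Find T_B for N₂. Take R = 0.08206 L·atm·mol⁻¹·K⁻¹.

For a van der Waals gas the second virial coefficient B₂ = b − a/(RT) vanishes at T_B = a/(Rb).
T_B = 1.334/(0.08206×0.03888) = 1.334/0.0031905 = 418.1 K

T_B ≈ 418.1 K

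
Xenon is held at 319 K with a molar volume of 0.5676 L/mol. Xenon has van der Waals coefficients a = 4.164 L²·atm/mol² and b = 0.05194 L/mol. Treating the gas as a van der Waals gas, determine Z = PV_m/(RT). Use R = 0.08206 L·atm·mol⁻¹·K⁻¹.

Z ≈ 0.8205

P = RT/(V_m − b) − a/V_m² = (0.08206)(319)/(0.5676 − 0.05194) − 4.164/(0.5676)²
  = 26.177/0.51566 − 12.925 = 50.764 − 12.925 = 37.839 atm
Z = PV_m/(RT) = (37.839)(0.5676)/((0.08206)(319)) = 21.477/26.177 = 0.8205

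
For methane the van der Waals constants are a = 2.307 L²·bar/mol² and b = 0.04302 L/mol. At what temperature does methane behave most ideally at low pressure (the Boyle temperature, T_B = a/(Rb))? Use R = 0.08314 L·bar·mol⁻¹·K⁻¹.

For a van der Waals gas the second virial coefficient B₂ = b − a/(RT) vanishes at T_B = a/(Rb).
T_B = 2.307/(0.08314×0.04302) = 2.307/0.0035767 = 645.0 K

T_B ≈ 645.0 K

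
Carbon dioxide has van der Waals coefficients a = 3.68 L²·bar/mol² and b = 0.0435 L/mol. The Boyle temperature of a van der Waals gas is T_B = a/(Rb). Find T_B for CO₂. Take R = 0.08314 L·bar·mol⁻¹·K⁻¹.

T_B ≈ 1018 K

For a van der Waals gas the second virial coefficient B₂ = b − a/(RT) vanishes at T_B = a/(Rb).
T_B = 3.68/(0.08314×0.0435) = 3.68/0.0036166 = 1018 K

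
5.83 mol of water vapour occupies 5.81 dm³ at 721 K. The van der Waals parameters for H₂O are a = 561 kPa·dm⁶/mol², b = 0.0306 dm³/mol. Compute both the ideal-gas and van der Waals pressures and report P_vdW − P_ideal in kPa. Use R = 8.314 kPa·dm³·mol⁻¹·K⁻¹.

ΔP ≈ -374.3 kPa

Ideal: P_ideal = nRT/V = (5.83)(8.314)(721)/5.81 = 6015.03 kPa
vdW: P = nRT/(V − nb) − a n²/V² = 34947.3/5.63160 − 19067.8/33.7561 = 6205.57 − 564.870 = 5640.70 kPa
ΔP = 5640.70 − 6015.03 = -374.3 kPa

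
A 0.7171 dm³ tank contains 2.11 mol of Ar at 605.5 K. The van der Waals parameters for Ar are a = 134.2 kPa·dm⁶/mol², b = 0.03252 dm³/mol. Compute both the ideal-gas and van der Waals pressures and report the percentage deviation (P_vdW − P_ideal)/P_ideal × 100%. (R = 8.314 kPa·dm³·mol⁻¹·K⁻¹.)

2.74 %

Ideal: P_ideal = nRT/V = (2.11)(8.314)(605.5)/0.7171 = 14812.5 kPa
vdW: P = nRT/(V − nb) − a n²/V² = 10622.0/0.648483 − 597.472/0.514232 = 16379.8 − 1161.87 = 15217.9 kPa
% deviation = (15217.9 − 14812.5)/14812.5 × 100% = 2.74%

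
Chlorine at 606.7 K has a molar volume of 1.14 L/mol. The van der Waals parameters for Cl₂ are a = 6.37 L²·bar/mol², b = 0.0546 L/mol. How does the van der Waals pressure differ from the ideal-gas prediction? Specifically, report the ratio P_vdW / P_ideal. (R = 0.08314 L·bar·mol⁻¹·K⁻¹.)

P_vdW / P_ideal ≈ 0.9395

Ideal: P_ideal = RT/V_m = (0.08314)(606.7)/1.14 = 44.2465 bar
vdW: P = RT/(V_m − b) − a/V_m² = 50.4410/1.08540 − 6.37/1.29960 = 46.4723 − 4.90151 = 41.5708 bar
Ratio = 41.5708/44.2465 = 0.9395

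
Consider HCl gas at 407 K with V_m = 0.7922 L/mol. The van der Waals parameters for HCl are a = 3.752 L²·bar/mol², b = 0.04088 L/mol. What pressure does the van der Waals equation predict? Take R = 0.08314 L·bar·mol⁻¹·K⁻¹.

P = RT/(V_m − b) − a/V_m²
RT/(V_m − b) = (0.08314)(407)/(0.7922 − 0.04088) = 33.838/0.75132 = 45.038 bar
a/V_m² = 3.752/(0.7922)² = 5.9785 bar
P = 45.038 − 5.9785 = 39.06 bar

P ≈ 39.06 bar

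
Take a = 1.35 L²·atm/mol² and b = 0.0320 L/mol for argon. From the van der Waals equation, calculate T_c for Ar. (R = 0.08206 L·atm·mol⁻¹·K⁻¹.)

T_c ≈ 152.3 K

For a van der Waals gas, T_c = 8a/(27Rb).
T_c = 8×1.35/(27×0.08206×0.0320) = 10.800/0.070900 = 152.3 K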